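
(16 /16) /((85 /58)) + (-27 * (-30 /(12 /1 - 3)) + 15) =8983 /85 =105.68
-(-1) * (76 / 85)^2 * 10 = 11552 / 1445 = 7.99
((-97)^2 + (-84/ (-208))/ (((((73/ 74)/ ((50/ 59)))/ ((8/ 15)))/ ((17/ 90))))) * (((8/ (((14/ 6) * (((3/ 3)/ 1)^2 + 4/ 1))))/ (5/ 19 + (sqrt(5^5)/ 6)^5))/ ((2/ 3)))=0.14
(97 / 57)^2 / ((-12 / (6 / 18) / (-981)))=78.92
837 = 837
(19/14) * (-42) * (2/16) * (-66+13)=3021/8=377.62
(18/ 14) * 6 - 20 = -86/ 7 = -12.29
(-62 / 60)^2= 961 / 900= 1.07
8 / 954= 4 / 477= 0.01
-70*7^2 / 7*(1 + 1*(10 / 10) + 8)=-4900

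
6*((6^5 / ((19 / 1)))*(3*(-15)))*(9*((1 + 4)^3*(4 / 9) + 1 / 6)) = -1052909280 / 19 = -55416277.89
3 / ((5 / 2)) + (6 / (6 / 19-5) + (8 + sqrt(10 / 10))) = 3969 / 445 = 8.92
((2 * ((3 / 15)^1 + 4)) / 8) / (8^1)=21 / 160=0.13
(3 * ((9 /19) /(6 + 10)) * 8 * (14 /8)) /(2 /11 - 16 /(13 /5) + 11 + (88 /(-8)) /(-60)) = 405405 /1699094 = 0.24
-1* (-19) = 19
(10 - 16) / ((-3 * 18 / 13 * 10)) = 13 / 90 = 0.14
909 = 909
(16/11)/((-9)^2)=16/891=0.02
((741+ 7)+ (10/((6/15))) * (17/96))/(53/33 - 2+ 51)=794563/53440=14.87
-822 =-822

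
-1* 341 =-341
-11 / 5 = -2.20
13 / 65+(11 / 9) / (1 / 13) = 724 / 45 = 16.09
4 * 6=24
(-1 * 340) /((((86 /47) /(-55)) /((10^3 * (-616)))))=-270701200000 /43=-6295376744.19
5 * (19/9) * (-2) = -190/9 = -21.11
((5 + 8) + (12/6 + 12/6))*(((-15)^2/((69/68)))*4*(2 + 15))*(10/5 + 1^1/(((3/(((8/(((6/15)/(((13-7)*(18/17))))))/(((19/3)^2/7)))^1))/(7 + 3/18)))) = 116994367200/8303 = 14090613.90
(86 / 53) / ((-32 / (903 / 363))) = -12943 / 102608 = -0.13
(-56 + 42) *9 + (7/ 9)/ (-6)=-6811/ 54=-126.13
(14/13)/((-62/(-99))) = 693/403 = 1.72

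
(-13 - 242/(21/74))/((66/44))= -36362/63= -577.17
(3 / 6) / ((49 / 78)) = 39 / 49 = 0.80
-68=-68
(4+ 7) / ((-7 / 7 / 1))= -11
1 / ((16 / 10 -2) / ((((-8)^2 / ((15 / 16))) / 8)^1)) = -64 / 3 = -21.33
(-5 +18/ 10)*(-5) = 16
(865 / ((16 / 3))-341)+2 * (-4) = -2989 / 16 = -186.81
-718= -718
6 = 6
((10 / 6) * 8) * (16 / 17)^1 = 12.55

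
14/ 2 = 7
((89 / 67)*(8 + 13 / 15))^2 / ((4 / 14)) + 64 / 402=981123583 / 2020050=485.69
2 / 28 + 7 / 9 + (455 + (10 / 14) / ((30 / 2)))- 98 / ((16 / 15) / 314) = -7154999 / 252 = -28392.85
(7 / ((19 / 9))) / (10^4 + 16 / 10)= 45 / 135736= 0.00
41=41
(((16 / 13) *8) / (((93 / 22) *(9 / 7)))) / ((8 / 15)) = 3.40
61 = 61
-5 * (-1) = 5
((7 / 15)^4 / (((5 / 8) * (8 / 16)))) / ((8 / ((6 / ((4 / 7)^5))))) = 40353607 / 21600000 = 1.87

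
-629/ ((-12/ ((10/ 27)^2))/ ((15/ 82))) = 78625/ 59778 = 1.32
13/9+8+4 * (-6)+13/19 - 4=-3056/171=-17.87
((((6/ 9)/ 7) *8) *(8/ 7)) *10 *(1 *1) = 1280/ 147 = 8.71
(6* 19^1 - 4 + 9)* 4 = 476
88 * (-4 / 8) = -44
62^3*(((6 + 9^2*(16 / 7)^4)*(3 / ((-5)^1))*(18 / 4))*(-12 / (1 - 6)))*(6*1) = -1233057351010752 / 60025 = -20542396518.30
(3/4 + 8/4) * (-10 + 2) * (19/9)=-418/9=-46.44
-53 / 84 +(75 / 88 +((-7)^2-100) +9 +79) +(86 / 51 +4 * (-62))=-6568847 / 31416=-209.09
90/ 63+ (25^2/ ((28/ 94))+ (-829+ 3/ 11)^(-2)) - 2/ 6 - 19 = 3630411760085/ 1745130576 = 2080.31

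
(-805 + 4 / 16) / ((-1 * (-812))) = -111 / 112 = -0.99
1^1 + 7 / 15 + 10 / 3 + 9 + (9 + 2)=124 / 5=24.80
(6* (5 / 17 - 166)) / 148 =-6.72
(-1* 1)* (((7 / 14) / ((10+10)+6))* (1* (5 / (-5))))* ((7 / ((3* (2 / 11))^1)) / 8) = 0.03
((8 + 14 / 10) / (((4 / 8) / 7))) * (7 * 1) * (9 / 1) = 41454 / 5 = 8290.80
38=38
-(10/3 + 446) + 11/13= -17491/39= -448.49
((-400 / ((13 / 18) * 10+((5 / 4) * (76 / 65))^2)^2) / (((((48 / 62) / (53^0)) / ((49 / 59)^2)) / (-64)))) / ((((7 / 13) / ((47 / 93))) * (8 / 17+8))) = 5087772285050 / 176318529409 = 28.86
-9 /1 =-9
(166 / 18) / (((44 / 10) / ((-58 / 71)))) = -12035 / 7029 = -1.71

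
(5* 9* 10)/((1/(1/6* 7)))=525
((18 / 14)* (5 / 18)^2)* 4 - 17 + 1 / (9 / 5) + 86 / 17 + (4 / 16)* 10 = -6061 / 714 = -8.49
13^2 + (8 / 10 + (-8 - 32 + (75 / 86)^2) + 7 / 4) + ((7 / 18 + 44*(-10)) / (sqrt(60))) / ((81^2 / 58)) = 1223211 / 9245 - 229477*sqrt(15) / 1771470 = 131.81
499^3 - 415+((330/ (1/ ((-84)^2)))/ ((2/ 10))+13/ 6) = 815360917/ 6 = 135893486.17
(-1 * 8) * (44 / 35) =-352 / 35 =-10.06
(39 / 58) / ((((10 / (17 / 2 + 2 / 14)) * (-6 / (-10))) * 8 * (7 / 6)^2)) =14157 / 159152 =0.09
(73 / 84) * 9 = 7.82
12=12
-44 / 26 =-22 / 13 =-1.69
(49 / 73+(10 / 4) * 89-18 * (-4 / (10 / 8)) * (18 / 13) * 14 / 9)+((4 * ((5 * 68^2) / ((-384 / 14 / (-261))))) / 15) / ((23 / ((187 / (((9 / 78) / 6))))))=5413911137417 / 218270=24803734.54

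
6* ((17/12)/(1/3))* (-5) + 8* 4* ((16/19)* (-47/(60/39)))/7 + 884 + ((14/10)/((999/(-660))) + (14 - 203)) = 198843907/442890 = 448.97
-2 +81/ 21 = 13/ 7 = 1.86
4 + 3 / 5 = 23 / 5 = 4.60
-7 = -7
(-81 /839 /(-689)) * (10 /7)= 810 /4046497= 0.00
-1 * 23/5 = -23/5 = -4.60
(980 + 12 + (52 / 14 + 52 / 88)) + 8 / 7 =153607 / 154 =997.45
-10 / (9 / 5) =-50 / 9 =-5.56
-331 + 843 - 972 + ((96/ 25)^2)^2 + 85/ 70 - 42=-1549586691/ 5468750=-283.35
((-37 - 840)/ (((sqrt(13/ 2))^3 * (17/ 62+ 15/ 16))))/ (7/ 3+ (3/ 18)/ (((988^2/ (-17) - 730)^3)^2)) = -4871524626487940631312699079647502988611584 * sqrt(26)/ 1327063177220989310865715817666922322977697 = -18.72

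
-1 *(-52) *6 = 312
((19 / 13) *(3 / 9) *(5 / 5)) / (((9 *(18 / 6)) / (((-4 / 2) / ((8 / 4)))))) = -19 / 1053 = -0.02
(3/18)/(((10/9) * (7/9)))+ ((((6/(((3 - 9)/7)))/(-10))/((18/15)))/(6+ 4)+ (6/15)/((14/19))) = 667/840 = 0.79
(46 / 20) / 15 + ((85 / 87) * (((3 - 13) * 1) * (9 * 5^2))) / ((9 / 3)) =-3186833 / 4350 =-732.61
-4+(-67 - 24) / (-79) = -225 / 79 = -2.85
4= 4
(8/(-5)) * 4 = -32/5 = -6.40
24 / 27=0.89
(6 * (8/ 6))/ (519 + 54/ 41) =328/ 21333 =0.02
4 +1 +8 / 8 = 6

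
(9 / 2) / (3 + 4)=9 / 14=0.64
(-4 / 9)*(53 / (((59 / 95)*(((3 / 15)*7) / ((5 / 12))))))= -125875 / 11151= -11.29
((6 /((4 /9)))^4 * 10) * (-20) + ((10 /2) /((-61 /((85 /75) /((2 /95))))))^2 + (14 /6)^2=-889868044909 /133956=-6642987.58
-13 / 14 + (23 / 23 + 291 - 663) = -5207 / 14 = -371.93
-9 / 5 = -1.80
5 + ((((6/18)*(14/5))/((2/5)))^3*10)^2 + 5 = 16148.41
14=14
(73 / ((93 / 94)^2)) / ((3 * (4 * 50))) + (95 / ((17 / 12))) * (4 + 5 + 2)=16271510369 / 22054950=737.77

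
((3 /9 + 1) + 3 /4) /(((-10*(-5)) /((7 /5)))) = 0.06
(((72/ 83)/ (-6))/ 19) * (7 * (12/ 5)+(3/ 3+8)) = -0.20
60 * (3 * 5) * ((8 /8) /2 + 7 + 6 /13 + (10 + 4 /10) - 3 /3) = 203130 /13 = 15625.38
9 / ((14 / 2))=9 / 7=1.29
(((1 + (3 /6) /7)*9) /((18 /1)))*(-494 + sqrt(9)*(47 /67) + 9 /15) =-17634 /67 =-263.19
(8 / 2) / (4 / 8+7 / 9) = 72 / 23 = 3.13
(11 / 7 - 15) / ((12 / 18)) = -141 / 7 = -20.14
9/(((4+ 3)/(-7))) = -9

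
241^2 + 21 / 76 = 4414177 / 76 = 58081.28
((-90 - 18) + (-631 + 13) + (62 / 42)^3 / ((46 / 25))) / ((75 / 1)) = -308535581 / 31950450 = -9.66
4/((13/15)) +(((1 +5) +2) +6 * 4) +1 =489/13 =37.62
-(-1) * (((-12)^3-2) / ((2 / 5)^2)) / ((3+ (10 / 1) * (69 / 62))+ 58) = -670375 / 4472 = -149.90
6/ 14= 3/ 7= 0.43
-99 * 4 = -396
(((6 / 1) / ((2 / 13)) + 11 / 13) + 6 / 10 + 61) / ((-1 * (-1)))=101.45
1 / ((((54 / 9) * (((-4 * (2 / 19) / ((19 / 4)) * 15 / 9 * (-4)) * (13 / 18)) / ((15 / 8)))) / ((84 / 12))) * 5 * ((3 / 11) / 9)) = 2251557 / 66560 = 33.83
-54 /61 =-0.89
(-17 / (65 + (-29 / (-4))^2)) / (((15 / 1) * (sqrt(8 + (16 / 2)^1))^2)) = -17 / 28215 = -0.00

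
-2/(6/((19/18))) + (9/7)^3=32849/18522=1.77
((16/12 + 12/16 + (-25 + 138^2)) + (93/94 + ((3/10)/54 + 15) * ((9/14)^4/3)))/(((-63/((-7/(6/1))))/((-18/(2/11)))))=-22668943311113/649998720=-34875.37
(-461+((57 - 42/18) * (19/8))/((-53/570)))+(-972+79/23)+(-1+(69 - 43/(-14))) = -47013665/17066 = -2754.81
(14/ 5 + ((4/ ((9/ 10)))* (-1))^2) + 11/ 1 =33.55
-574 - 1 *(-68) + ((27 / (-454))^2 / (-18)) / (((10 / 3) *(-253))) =-527731161517 / 1042946960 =-506.00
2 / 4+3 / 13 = 19 / 26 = 0.73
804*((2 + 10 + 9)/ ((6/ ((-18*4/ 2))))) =-101304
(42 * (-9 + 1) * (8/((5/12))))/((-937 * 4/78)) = 628992/4685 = 134.26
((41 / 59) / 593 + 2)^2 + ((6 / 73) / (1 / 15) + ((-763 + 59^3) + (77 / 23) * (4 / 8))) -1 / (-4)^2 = 6728809233042241377 / 32883958300016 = 204622.85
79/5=15.80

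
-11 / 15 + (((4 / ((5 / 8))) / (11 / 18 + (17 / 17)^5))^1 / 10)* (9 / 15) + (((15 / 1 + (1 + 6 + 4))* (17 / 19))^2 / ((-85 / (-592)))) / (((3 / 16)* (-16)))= -4934309663 / 3925875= -1256.87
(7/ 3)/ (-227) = -7/ 681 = -0.01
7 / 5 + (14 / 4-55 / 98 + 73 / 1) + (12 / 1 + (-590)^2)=85306388 / 245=348189.34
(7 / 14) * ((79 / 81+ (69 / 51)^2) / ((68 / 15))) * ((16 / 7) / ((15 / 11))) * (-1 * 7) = -1444960 / 397953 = -3.63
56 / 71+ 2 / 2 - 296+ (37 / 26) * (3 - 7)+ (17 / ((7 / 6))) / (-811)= -1571550193 / 5239871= -299.92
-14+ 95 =81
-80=-80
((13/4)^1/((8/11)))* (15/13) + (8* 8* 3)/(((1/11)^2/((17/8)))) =1579941/32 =49373.16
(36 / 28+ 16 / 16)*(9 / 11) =144 / 77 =1.87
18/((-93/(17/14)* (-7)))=51/1519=0.03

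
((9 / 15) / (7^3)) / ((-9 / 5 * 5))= -1 / 5145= -0.00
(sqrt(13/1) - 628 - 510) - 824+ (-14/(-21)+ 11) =-5851/3+ sqrt(13) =-1946.73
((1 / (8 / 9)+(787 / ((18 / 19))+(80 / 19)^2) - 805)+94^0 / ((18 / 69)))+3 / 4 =1277743 / 25992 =49.16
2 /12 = 1 /6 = 0.17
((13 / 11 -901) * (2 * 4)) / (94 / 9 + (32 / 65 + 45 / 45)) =-46322640 / 76813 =-603.06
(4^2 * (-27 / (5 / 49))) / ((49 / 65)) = -5616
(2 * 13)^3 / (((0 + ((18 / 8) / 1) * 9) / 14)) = 984256 / 81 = 12151.31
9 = 9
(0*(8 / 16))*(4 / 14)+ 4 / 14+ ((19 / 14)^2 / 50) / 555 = 1554361 / 5439000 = 0.29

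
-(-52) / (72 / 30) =21.67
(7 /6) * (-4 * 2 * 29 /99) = -812 /297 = -2.73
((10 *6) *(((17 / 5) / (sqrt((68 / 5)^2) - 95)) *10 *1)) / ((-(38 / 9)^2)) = 206550 / 146927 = 1.41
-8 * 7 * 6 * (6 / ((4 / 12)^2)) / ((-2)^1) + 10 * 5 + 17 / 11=100359 / 11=9123.55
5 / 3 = 1.67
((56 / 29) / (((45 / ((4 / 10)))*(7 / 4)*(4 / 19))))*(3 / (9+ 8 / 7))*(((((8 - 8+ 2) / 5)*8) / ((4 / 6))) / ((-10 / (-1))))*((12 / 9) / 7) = 4864 / 3860625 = 0.00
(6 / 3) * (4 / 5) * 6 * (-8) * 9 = -3456 / 5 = -691.20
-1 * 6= -6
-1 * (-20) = 20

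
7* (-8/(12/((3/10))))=-7/5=-1.40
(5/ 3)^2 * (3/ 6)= 25/ 18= 1.39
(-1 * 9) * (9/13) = -81/13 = -6.23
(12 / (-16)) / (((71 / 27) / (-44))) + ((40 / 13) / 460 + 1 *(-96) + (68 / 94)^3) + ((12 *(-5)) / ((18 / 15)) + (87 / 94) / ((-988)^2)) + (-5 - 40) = -58939072534192169 / 330996684340192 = -178.07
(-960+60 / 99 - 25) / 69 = -14.27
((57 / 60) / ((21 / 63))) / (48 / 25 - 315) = -95 / 10436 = -0.01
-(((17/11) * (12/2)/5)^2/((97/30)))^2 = -3896755776/3443929225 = -1.13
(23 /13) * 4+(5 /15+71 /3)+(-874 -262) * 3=-3376.92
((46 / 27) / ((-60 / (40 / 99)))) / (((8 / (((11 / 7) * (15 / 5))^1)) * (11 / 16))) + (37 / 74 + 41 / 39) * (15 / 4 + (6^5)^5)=6601749070634848384049479 / 149688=44103395533608895730.12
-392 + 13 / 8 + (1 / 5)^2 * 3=-78051 / 200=-390.26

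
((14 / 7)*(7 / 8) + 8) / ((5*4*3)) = 13 / 80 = 0.16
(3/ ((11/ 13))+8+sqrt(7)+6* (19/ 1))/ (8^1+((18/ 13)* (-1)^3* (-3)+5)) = 13* sqrt(7)/ 223+17953/ 2453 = 7.47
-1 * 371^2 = -137641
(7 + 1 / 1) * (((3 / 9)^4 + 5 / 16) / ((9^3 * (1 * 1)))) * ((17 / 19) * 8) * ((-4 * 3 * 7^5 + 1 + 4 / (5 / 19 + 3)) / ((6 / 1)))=-29831020130 / 34779861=-857.71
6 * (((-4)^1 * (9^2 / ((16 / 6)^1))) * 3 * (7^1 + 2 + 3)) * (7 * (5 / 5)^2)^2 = -1285956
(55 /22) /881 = 5 /1762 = 0.00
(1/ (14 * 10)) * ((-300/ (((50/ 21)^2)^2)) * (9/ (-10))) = 750141/ 12500000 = 0.06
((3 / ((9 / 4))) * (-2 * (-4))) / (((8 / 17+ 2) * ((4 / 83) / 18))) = 11288 / 7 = 1612.57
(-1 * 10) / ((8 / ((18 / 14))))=-45 / 28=-1.61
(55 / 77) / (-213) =-5 / 1491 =-0.00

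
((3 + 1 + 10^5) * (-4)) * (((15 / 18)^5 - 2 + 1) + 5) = -855759229 / 486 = -1760821.46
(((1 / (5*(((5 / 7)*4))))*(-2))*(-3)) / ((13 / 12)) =126 / 325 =0.39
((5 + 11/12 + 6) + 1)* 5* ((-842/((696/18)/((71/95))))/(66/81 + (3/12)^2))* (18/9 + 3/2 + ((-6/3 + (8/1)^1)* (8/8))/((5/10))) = -3877908885/208829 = -18569.78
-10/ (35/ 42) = -12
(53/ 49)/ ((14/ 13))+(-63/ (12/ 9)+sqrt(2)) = -63449/ 1372+sqrt(2) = -44.83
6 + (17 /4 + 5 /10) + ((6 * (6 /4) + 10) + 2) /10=257 /20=12.85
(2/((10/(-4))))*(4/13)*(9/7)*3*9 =-3888/455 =-8.55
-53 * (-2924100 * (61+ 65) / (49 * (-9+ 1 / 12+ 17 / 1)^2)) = 401701161600 / 65863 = 6099041.37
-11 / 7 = -1.57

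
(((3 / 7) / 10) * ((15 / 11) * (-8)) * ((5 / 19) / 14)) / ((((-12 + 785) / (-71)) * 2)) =3195 / 7916293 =0.00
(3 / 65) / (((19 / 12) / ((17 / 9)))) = 68 / 1235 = 0.06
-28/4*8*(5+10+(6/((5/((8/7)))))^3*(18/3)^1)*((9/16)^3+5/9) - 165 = -1904324417/1344000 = -1416.91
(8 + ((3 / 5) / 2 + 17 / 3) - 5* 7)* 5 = -105.17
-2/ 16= -1/ 8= -0.12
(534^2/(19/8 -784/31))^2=5001132832441344/32296489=154850666.04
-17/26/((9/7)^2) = -833/2106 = -0.40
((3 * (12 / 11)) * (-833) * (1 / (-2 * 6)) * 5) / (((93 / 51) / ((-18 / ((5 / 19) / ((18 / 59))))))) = -12998.92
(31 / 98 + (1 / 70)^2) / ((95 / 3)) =4653 / 465500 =0.01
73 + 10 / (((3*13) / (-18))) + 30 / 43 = 38617 / 559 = 69.08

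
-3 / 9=-1 / 3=-0.33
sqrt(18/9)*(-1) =-sqrt(2) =-1.41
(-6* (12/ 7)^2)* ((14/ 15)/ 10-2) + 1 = 42409/ 1225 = 34.62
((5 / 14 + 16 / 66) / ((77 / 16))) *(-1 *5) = -11080 / 17787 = -0.62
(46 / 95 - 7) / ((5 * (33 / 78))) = -16094 / 5225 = -3.08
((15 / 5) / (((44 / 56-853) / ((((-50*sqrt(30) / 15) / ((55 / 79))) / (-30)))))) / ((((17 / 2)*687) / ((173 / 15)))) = -382676*sqrt(30) / 344871818775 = -0.00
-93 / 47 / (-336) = 31 / 5264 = 0.01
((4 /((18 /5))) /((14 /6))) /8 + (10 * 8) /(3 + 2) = 1349 /84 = 16.06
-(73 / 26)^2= -5329 / 676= -7.88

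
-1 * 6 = -6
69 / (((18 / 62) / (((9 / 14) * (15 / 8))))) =32085 / 112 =286.47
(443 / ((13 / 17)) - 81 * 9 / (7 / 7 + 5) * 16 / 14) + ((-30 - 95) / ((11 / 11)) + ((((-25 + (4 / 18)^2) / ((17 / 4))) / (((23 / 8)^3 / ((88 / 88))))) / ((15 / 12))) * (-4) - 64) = 1922846844838 / 7623051345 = 252.24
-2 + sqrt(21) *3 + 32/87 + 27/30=-637/870 + 3 *sqrt(21)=13.02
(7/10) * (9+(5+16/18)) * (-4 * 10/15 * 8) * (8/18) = -120064/1215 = -98.82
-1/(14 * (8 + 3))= -1/154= -0.01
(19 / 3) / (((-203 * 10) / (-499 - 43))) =1.69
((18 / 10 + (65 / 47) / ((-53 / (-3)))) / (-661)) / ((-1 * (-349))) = -23394 / 2873231495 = -0.00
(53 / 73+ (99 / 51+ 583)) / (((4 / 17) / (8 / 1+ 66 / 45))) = 17201241 / 730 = 23563.34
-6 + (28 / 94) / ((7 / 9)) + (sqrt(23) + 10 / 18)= -2141 / 423 + sqrt(23)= -0.27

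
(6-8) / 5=-2 / 5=-0.40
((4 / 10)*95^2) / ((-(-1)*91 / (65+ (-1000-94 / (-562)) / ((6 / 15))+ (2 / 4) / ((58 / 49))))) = -143215669105 / 1483118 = -96563.91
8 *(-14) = -112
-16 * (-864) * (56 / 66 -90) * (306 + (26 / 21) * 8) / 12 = -2498205184 / 77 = -32444223.17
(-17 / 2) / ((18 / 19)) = -323 / 36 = -8.97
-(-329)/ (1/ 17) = 5593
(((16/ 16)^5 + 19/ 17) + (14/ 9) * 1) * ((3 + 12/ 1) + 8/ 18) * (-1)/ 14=-4.05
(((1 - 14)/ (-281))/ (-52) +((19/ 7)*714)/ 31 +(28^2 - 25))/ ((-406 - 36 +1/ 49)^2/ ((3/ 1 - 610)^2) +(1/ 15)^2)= 5697648976761218925/ 3707938792526456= 1536.61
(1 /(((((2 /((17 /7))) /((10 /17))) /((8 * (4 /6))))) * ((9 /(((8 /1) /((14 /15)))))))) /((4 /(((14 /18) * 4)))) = 1600 /567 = 2.82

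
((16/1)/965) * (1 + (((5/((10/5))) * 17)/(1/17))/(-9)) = -11416/8685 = -1.31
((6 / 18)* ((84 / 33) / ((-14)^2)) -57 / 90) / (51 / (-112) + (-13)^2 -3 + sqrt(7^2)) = -11624 / 3188625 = -0.00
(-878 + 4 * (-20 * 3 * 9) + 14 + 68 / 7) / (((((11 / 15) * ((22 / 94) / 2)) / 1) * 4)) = -7437750 / 847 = -8781.29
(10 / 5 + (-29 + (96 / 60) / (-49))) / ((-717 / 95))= 125837 / 35133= 3.58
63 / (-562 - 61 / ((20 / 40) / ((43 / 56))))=-1764 / 18359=-0.10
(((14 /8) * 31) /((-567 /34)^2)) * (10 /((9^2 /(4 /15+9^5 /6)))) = 237.02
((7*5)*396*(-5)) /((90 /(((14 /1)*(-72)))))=776160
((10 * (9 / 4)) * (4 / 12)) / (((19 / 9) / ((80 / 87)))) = 1800 / 551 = 3.27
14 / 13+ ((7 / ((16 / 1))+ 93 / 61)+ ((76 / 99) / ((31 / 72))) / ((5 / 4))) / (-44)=951770089 / 951853760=1.00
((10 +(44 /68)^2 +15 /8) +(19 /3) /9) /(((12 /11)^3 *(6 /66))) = 110.12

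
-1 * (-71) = 71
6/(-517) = -6/517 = -0.01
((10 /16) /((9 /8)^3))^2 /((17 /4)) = 409600 /9034497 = 0.05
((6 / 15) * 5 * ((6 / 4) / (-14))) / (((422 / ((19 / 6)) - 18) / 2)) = -19 / 5110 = -0.00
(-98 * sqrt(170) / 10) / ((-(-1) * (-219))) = 49 * sqrt(170) / 1095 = 0.58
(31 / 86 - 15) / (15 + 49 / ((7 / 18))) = -0.10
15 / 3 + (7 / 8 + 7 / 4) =61 / 8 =7.62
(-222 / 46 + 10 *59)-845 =-5976 / 23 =-259.83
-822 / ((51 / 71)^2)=-1381234 / 867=-1593.12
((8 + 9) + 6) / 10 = 23 / 10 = 2.30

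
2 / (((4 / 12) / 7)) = 42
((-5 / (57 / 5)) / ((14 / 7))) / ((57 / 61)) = -1525 / 6498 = -0.23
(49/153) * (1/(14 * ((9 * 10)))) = 7/27540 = 0.00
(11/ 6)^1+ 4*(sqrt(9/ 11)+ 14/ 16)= 12*sqrt(11)/ 11+ 16/ 3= 8.95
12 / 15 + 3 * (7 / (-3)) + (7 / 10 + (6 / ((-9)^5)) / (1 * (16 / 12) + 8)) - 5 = -482234 / 45927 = -10.50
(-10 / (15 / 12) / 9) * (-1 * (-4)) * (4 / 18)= -64 / 81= -0.79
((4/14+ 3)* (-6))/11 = -138/77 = -1.79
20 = 20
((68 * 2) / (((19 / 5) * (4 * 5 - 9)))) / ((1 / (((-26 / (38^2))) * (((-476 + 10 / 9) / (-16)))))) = -2361385 / 1358082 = -1.74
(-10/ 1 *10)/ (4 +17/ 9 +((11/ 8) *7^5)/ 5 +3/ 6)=-36000/ 1666193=-0.02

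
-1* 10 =-10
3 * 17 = 51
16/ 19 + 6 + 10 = 320/ 19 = 16.84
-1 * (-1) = 1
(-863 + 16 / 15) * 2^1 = -25858 / 15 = -1723.87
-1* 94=-94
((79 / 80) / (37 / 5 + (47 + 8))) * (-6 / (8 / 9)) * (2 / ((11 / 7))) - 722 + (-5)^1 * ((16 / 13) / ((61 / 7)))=-1614170093 / 2233088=-722.84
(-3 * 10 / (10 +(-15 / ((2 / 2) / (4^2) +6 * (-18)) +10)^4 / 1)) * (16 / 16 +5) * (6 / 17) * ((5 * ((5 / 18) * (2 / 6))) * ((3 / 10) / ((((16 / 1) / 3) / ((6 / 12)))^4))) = -0.00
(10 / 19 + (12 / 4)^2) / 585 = 181 / 11115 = 0.02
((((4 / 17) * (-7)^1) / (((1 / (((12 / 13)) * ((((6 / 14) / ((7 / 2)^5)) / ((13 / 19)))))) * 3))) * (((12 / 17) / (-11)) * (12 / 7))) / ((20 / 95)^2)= 94818816 / 63207042899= 0.00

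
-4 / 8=-1 / 2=-0.50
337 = 337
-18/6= -3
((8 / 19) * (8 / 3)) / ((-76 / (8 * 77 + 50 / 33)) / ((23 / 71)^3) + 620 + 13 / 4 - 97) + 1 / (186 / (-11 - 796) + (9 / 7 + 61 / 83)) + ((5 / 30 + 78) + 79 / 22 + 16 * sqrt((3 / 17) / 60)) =8 * sqrt(85) / 85 + 3742450160347710905201 / 45463144812553906152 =83.19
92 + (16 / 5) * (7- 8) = 444 / 5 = 88.80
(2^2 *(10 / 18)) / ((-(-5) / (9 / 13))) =4 / 13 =0.31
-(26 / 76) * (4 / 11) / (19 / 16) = -416 / 3971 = -0.10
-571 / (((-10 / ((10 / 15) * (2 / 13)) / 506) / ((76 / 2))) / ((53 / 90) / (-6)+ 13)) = 38246001398 / 26325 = 1452839.56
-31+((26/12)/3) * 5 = -493/18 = -27.39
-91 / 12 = -7.58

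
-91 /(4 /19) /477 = -0.91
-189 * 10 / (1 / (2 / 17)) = -3780 / 17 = -222.35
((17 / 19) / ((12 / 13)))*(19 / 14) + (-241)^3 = -13997519.68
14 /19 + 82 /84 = 1367 /798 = 1.71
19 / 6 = 3.17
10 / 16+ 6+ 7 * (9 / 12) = 95 / 8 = 11.88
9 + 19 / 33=316 / 33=9.58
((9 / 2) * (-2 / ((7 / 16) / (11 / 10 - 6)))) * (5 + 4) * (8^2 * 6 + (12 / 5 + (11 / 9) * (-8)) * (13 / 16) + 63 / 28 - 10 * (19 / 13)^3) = 17391737412 / 54925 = 316645.20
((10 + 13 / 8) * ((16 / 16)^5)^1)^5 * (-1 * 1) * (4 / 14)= -6956883693 / 114688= -60659.21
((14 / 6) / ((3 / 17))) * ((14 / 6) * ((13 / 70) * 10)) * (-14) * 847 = -18344326 / 27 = -679419.48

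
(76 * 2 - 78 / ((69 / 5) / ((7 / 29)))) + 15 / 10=202949 / 1334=152.14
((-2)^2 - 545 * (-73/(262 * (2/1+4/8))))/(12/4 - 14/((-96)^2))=39080448/1810027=21.59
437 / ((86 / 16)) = 3496 / 43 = 81.30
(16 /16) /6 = 1 /6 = 0.17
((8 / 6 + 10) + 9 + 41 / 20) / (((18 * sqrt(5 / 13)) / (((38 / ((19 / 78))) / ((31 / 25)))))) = 252.26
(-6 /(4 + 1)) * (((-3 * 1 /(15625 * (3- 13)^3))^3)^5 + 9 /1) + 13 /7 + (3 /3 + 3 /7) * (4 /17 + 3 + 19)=5484514422782013084511161440243176556919024733360856771469116210937499999999999999999999999999999999994877440201 /240318586166529036400628990127747997007645608391612768173217773437500000000000000000000000000000000000000000000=22.82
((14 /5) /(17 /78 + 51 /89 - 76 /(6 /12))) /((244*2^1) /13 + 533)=-1263444 /38927864905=-0.00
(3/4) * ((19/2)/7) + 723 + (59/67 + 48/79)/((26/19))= 2794051469/3853304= 725.11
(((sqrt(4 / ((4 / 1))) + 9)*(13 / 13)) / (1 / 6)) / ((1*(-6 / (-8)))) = 80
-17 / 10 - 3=-47 / 10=-4.70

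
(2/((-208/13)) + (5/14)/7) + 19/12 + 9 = 10.51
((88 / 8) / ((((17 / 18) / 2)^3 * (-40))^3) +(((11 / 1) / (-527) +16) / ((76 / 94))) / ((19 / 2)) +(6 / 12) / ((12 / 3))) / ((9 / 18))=2731457910007078531 / 663558462938963500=4.12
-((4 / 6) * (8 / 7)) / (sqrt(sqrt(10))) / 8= -10^(3 / 4) / 105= -0.05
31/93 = 1/3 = 0.33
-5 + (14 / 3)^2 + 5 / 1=196 / 9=21.78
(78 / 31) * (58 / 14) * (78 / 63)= 19604 / 1519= 12.91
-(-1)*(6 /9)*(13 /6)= 13 /9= 1.44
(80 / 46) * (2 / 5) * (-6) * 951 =-91296 / 23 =-3969.39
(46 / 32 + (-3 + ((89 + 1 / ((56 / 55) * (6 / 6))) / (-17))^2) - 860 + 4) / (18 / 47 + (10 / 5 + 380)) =-35335577741 / 16288095488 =-2.17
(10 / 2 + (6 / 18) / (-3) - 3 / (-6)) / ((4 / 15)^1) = 485 / 24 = 20.21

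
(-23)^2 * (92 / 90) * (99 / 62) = 133837 / 155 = 863.46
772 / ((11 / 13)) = 912.36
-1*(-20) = 20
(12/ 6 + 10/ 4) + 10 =29/ 2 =14.50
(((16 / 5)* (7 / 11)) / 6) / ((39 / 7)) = 392 / 6435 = 0.06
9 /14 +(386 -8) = 5301 /14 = 378.64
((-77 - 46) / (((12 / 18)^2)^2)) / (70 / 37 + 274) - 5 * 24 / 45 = -2412517 / 489984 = -4.92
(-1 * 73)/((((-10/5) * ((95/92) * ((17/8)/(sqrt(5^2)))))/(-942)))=-25305888/323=-78346.40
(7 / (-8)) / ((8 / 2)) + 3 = 89 / 32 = 2.78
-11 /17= -0.65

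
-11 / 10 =-1.10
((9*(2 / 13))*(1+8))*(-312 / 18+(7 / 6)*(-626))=-121122 / 13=-9317.08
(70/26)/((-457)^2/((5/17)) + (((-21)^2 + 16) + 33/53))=9275/2447824847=0.00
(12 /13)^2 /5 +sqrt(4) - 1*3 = -701 /845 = -0.83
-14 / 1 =-14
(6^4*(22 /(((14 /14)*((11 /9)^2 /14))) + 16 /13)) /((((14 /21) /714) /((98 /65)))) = 806903669376 /1859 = 434052538.66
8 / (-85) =-8 / 85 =-0.09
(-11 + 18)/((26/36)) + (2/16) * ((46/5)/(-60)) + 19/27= 1456909/140400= 10.38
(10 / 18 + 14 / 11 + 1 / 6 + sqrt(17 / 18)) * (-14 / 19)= -2765 / 1881 - 7 * sqrt(34) / 57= -2.19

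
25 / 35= 5 / 7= 0.71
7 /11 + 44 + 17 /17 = 45.64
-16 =-16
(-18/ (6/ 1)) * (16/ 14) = -24/ 7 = -3.43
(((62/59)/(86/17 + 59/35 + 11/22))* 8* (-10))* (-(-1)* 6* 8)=-283315200/508639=-557.01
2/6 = 1/3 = 0.33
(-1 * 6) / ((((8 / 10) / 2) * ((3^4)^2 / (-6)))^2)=-0.00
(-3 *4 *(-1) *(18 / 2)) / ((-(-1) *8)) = 13.50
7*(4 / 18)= 14 / 9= 1.56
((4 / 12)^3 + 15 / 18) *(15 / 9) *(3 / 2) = 235 / 108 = 2.18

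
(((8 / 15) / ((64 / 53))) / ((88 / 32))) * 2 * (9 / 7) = 159 / 385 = 0.41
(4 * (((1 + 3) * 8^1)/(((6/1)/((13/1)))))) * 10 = 8320/3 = 2773.33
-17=-17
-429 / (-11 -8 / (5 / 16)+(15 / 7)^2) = 13.40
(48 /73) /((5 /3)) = 144 /365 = 0.39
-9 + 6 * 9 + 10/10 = 46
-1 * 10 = -10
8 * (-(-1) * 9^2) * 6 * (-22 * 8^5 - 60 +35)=-2802940848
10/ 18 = 5/ 9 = 0.56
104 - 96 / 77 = 102.75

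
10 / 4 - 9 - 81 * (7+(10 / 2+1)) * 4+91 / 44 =-185523 / 44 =-4216.43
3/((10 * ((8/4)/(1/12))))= 1/80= 0.01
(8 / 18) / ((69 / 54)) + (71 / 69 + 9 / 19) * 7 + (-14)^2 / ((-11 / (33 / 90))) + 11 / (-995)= 375865 / 86963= 4.32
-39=-39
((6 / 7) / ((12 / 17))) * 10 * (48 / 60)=68 / 7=9.71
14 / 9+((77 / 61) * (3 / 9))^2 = 6447 / 3721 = 1.73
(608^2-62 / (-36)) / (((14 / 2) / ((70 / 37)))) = 33269915 / 333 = 99909.65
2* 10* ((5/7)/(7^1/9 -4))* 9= -8100/203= -39.90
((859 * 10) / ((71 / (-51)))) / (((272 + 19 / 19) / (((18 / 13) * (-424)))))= 1114500960 / 83993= 13268.97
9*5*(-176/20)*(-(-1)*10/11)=-360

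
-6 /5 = -1.20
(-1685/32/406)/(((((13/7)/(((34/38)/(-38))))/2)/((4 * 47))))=1346315/2177552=0.62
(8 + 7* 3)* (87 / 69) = 841 / 23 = 36.57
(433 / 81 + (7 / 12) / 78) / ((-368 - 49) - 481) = -45095 / 7564752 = -0.01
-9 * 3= -27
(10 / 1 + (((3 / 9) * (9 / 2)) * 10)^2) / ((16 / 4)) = 235 / 4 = 58.75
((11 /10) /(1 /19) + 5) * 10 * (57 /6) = 4921 /2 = 2460.50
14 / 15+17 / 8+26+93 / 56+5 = 35.72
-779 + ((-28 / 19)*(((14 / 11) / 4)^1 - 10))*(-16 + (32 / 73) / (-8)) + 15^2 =-783.07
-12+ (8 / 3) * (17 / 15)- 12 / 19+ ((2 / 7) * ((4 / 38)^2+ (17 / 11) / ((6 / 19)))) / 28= -334807219 / 35024220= -9.56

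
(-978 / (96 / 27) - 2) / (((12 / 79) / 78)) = -4552691 / 32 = -142271.59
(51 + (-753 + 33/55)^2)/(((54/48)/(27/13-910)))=-34268452504/75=-456912700.05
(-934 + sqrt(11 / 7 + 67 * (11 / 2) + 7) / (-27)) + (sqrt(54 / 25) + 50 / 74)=-34533 / 37 - sqrt(73906) / 378 + 3 * sqrt(6) / 5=-932.57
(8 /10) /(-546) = -2 /1365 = -0.00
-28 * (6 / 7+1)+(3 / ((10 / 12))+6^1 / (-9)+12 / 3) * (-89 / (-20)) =-1586 / 75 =-21.15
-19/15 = -1.27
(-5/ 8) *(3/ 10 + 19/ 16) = -119/ 128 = -0.93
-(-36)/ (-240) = -0.15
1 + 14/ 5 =19/ 5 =3.80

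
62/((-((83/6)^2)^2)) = -80352/47458321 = -0.00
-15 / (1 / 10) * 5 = -750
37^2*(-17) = -23273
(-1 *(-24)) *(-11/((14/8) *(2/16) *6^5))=-88/567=-0.16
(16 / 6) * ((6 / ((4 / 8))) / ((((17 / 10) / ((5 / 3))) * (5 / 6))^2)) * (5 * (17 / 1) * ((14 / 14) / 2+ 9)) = 608000 / 17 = 35764.71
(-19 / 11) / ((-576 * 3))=19 / 19008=0.00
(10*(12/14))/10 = 6/7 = 0.86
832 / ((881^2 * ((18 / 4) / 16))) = 26624 / 6985449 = 0.00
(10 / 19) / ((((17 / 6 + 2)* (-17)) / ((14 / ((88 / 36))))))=-0.04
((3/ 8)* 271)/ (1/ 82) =33333/ 4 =8333.25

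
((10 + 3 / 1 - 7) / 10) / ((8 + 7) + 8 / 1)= 3 / 115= 0.03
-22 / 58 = -11 / 29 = -0.38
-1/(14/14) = -1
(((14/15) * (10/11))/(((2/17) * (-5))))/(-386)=119/31845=0.00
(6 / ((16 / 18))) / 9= 3 / 4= 0.75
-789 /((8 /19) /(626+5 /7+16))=-67444509 /56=-1204366.23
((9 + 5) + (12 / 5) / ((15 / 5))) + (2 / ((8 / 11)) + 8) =511 / 20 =25.55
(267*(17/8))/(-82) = -4539/656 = -6.92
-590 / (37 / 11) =-6490 / 37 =-175.41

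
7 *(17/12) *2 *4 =238/3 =79.33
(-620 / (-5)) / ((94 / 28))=1736 / 47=36.94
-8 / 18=-4 / 9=-0.44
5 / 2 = 2.50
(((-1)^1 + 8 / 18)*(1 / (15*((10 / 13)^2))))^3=-4826809 / 19683000000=-0.00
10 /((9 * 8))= 0.14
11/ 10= 1.10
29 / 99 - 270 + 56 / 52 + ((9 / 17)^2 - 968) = -459851680 / 371943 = -1236.35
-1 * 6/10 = -3/5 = -0.60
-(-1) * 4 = 4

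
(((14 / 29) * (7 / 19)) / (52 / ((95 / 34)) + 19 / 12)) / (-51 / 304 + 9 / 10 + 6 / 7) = 20854400 / 3763311933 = 0.01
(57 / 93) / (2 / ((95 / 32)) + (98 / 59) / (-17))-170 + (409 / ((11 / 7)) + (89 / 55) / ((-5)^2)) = 213819815813 / 2339345250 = 91.40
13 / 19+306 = 306.68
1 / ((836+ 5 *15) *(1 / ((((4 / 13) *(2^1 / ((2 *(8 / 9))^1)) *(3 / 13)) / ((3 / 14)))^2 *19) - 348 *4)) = -75411 / 95603574961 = -0.00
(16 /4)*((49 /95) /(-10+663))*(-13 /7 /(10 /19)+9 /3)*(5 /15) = -518 /930525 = -0.00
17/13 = 1.31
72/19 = 3.79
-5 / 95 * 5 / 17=-5 / 323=-0.02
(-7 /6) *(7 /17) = -49 /102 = -0.48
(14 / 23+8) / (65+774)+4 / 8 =19693 / 38594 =0.51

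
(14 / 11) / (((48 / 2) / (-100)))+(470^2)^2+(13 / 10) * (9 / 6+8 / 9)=96617683795649 / 1980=48796809997.80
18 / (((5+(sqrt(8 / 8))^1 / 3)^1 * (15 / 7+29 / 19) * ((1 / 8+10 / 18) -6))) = -32319 / 186904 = -0.17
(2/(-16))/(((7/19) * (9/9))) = -19/56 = -0.34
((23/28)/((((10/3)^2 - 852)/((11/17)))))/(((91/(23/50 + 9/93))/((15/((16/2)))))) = -535923/73907491840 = -0.00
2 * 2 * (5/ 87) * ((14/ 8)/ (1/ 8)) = 3.22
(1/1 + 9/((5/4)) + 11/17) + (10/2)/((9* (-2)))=13111/1530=8.57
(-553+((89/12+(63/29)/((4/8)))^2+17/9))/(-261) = 16663037/10536048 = 1.58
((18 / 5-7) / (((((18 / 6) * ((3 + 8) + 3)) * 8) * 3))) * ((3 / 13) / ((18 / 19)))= -323 / 393120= -0.00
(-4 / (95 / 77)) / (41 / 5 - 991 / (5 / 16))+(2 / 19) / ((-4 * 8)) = -573 / 253040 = -0.00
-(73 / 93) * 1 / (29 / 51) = -1241 / 899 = -1.38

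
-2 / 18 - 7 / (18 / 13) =-31 / 6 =-5.17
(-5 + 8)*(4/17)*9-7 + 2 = 23/17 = 1.35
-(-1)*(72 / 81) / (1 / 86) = 688 / 9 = 76.44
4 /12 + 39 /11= 128 /33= 3.88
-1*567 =-567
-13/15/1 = -13/15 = -0.87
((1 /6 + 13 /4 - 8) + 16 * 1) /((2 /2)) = 137 /12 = 11.42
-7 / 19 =-0.37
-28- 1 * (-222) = 194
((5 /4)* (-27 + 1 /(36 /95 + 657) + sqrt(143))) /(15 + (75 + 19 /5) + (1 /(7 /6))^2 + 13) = -1032725225 /3290668092 + 1225* sqrt(143) /105384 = -0.17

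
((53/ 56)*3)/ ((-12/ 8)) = -53/ 28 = -1.89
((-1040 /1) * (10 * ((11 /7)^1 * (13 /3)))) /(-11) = 135200 /21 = 6438.10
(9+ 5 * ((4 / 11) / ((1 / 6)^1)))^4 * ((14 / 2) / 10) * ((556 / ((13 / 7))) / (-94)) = -15667053975531 / 44728255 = -350271.97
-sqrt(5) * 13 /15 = -13 * sqrt(5) /15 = -1.94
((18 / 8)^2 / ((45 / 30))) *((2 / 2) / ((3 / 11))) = 99 / 8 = 12.38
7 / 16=0.44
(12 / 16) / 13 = 3 / 52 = 0.06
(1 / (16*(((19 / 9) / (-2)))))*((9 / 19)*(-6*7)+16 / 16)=3231 / 2888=1.12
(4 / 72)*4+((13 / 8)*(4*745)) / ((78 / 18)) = 20119 / 18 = 1117.72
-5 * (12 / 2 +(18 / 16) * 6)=-255 / 4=-63.75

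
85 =85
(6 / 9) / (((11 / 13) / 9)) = 78 / 11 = 7.09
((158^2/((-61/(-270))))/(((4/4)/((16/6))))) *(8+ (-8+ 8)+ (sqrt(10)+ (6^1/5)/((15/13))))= 17974080 *sqrt(10)/61+ 812428416/305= 3595487.13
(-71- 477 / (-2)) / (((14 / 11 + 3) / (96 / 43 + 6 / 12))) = 107.12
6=6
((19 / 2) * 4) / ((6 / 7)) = 133 / 3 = 44.33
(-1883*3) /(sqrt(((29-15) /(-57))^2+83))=-321993*sqrt(269863) /269863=-619.83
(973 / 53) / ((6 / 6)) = 973 / 53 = 18.36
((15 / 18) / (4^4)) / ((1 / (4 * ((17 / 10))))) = 17 / 768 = 0.02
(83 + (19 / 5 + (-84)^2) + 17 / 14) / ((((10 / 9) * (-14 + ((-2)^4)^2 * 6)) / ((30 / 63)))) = 1500243 / 745780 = 2.01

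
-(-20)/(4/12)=60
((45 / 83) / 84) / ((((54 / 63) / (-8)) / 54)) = -270 / 83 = -3.25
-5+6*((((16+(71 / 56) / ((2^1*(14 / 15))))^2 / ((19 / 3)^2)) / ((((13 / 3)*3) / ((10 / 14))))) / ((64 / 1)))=-4.96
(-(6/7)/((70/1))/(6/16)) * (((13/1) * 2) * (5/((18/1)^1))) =-104/441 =-0.24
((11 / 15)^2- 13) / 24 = -701 / 1350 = -0.52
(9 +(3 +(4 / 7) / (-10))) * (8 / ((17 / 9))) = 30096 / 595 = 50.58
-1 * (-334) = 334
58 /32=29 /16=1.81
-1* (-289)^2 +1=-83520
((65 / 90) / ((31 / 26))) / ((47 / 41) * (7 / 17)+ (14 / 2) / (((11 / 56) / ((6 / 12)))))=99671 / 3009573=0.03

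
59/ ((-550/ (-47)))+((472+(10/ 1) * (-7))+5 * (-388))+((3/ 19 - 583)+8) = -22026513/ 10450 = -2107.80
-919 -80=-999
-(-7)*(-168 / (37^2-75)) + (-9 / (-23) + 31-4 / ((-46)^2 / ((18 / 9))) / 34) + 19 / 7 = 1352076990 / 40729297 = 33.20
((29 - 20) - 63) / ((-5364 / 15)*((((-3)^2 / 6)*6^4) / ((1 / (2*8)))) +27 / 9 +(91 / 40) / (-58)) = 0.00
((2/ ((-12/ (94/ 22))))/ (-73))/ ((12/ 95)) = 4465/ 57816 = 0.08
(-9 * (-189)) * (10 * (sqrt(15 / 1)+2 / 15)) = 2268+17010 * sqrt(15) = 68147.45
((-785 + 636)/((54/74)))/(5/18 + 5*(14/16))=-43.88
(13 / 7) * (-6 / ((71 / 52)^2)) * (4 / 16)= -52728 / 35287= -1.49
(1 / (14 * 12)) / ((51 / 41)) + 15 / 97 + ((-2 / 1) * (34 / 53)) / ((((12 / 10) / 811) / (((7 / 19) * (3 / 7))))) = -114449781041 / 836913672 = -136.75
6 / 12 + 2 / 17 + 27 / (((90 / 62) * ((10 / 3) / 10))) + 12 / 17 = 9711 / 170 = 57.12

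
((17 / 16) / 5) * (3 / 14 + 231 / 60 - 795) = -1882427 / 11200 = -168.07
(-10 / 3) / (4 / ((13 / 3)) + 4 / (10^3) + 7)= -32500 / 77289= -0.42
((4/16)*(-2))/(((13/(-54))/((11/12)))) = 99/52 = 1.90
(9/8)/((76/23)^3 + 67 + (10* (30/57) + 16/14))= 1618211/157484648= 0.01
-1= -1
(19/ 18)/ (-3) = -19/ 54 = -0.35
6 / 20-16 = -15.70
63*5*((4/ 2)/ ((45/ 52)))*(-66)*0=0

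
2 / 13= 0.15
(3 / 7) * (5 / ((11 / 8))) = 120 / 77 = 1.56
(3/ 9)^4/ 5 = 1/ 405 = 0.00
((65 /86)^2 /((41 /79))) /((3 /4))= 333775 /227427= 1.47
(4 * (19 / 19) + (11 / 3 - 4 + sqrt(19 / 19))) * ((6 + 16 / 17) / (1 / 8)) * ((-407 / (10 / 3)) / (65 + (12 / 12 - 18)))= -168091 / 255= -659.18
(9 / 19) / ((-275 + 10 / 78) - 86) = -351 / 267406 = -0.00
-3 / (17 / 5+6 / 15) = -15 / 19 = -0.79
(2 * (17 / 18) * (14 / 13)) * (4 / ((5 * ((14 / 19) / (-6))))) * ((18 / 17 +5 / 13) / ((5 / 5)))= -48488 / 2535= -19.13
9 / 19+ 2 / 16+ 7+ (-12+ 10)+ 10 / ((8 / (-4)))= 91 / 152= 0.60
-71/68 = -1.04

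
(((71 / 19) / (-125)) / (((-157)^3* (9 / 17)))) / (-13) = -1207 / 1075346517375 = -0.00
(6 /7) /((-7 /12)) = -72 /49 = -1.47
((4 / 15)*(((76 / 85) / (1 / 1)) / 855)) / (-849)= -16 / 48711375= -0.00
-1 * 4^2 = -16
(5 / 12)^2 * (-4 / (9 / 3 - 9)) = 25 / 216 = 0.12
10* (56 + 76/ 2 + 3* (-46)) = -440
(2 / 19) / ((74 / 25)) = 25 / 703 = 0.04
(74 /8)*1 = 37 /4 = 9.25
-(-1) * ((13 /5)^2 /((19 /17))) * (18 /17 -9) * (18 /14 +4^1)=-168831 /665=-253.88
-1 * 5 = -5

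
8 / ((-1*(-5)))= 8 / 5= 1.60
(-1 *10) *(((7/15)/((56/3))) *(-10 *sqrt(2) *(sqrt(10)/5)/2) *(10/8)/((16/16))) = 5 *sqrt(5)/8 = 1.40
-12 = -12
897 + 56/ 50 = 22453/ 25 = 898.12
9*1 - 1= 8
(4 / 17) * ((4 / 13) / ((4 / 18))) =72 / 221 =0.33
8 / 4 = 2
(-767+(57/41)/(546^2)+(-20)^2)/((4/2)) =-1495250465/8148504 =-183.50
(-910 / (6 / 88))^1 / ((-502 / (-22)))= -440440 / 753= -584.91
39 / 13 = 3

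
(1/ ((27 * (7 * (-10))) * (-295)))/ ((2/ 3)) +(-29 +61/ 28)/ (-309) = 0.09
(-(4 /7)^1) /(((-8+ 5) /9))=12 /7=1.71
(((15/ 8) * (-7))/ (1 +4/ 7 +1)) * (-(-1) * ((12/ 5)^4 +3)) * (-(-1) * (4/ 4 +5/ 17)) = -4062443/ 17000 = -238.97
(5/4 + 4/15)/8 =91/480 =0.19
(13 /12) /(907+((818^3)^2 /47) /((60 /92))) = 3055 /27561804594928111148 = 0.00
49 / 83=0.59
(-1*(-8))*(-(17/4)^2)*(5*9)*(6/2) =-39015/2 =-19507.50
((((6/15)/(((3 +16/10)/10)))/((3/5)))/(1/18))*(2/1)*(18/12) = 1800/23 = 78.26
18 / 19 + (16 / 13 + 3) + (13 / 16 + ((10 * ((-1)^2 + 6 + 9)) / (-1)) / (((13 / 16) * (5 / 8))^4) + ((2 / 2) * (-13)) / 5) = -2607660195893 / 1085318000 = -2402.67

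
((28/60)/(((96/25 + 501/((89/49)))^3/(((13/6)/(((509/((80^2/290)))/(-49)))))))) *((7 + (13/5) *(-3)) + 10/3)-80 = -404343466195964444057360/5054293311732271695717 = -80.00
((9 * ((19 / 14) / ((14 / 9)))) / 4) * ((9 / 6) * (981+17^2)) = 2931795 / 784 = 3739.53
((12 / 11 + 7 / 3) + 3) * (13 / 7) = 2756 / 231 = 11.93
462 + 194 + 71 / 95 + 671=126136 / 95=1327.75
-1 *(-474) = 474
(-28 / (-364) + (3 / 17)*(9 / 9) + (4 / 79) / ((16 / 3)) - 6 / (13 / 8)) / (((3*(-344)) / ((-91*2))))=-1676479 / 2771952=-0.60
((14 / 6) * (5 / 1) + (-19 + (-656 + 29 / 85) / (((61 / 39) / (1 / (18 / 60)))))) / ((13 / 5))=-21849160 / 40443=-540.25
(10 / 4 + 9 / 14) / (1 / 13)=286 / 7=40.86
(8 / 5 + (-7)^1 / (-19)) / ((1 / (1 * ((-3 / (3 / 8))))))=-1496 / 95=-15.75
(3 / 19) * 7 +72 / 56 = 318 / 133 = 2.39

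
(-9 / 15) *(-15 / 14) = 9 / 14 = 0.64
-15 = -15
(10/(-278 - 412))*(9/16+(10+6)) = -265/1104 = -0.24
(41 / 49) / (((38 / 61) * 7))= 2501 / 13034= 0.19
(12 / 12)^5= 1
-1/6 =-0.17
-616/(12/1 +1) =-616/13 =-47.38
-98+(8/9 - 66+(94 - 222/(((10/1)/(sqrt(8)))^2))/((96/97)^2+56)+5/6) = -9706839757/60313500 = -160.94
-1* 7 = -7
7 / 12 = 0.58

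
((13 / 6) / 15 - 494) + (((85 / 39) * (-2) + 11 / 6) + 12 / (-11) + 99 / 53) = -169028284 / 341055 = -495.60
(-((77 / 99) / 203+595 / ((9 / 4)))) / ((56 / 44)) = -207.78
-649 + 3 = -646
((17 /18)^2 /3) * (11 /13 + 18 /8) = 46529 /50544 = 0.92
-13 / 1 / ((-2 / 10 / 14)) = 910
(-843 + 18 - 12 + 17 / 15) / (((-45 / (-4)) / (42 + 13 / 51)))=-21615512 / 6885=-3139.51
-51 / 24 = -17 / 8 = -2.12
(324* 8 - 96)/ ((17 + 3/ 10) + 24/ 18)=5760/ 43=133.95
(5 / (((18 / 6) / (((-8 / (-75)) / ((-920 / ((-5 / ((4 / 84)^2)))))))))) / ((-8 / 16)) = -98 / 115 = -0.85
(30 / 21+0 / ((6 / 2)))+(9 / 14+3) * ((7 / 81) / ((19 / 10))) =5725 / 3591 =1.59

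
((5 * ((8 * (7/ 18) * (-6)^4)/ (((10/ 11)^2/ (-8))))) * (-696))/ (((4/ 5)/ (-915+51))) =-146689449984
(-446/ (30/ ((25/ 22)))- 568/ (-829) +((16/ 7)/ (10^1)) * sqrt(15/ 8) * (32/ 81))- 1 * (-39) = 64 * sqrt(30)/ 2835 +1246999/ 54714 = 22.91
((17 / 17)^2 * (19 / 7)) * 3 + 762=5391 / 7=770.14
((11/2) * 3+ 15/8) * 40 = 735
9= 9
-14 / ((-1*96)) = 7 / 48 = 0.15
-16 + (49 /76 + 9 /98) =-56841 /3724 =-15.26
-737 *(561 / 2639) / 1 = -413457 / 2639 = -156.67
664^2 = 440896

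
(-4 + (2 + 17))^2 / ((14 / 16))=1800 / 7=257.14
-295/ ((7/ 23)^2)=-156055/ 49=-3184.80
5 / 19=0.26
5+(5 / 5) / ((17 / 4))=89 / 17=5.24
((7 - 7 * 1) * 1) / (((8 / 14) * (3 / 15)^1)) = 0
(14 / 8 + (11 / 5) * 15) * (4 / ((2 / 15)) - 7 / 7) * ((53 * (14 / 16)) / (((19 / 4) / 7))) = 10468507 / 152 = 68871.76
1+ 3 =4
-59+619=560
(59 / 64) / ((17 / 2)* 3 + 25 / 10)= 59 / 1792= 0.03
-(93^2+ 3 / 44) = -380559 / 44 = -8649.07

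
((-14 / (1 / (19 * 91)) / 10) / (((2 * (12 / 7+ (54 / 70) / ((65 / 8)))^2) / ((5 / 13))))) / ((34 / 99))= -22075625 / 53312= -414.08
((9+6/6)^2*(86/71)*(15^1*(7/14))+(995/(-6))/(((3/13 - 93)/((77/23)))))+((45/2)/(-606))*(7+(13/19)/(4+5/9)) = 914.17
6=6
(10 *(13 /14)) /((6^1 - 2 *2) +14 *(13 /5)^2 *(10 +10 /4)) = 13 /1659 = 0.01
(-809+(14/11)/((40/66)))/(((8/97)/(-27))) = 21132711/80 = 264158.89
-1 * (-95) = 95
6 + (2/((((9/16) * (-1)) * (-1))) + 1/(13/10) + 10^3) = 118208/117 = 1010.32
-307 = -307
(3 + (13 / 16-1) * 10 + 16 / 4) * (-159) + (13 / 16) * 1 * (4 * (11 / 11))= -6493 / 8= -811.62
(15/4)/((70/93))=279/56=4.98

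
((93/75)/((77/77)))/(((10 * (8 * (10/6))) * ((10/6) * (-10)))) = -279/500000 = -0.00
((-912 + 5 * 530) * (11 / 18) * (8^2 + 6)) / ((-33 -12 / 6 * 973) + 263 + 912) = -334565 / 3618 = -92.47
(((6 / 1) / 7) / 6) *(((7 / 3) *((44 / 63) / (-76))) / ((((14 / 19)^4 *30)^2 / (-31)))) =304810262999 / 251031718425600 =0.00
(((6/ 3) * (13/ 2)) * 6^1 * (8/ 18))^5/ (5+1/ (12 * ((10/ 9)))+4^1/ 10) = 486661160960/ 53217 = 9144843.96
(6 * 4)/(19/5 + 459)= 60/1157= 0.05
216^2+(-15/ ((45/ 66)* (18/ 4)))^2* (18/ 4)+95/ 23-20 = 9676771/ 207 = 46747.69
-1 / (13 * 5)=-1 / 65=-0.02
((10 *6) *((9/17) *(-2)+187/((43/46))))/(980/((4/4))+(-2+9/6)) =5818400/477343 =12.19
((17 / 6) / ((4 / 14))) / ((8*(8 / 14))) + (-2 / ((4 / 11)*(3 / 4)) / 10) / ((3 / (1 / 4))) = 12143 / 5760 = 2.11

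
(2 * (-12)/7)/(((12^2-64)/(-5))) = 3/14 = 0.21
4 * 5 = 20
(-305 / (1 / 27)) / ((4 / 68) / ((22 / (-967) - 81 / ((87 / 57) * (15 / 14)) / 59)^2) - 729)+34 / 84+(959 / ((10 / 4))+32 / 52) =395.92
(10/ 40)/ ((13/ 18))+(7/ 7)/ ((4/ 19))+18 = 1201/ 52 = 23.10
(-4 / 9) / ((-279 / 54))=8 / 93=0.09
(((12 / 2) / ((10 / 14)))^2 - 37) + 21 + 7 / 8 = 11087 / 200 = 55.44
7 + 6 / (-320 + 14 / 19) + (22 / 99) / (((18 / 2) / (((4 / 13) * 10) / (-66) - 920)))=-184274986 / 11710413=-15.74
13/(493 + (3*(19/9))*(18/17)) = 221/8495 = 0.03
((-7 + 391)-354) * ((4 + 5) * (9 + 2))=2970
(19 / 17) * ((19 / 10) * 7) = 2527 / 170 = 14.86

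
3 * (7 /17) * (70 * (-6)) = -8820 /17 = -518.82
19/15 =1.27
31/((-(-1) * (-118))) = -31/118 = -0.26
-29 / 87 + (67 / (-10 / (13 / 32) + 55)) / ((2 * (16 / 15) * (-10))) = -33119 / 75840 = -0.44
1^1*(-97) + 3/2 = -191/2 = -95.50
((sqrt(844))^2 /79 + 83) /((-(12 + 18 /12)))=-6.94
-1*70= -70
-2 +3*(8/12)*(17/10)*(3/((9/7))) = 89/15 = 5.93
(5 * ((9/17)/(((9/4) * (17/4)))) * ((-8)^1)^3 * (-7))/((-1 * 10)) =-99.21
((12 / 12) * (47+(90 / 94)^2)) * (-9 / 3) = -317544 / 2209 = -143.75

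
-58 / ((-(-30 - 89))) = -58 / 119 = -0.49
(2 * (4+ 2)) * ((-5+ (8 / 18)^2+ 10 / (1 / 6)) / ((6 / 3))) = 8942 / 27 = 331.19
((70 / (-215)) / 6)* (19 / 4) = -133 / 516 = -0.26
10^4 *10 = 100000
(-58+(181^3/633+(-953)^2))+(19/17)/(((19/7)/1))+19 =9873627398/10761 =917538.09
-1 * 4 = -4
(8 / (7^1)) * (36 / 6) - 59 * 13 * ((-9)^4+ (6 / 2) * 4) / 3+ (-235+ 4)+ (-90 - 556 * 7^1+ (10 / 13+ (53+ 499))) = -153257684 / 91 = -1684150.37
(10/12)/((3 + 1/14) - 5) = -35/81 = -0.43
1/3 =0.33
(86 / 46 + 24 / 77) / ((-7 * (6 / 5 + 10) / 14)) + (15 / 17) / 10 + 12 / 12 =589023 / 842996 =0.70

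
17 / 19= 0.89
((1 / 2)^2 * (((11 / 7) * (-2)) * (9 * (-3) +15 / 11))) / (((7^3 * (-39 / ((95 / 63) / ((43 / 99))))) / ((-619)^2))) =-18818952515 / 9395113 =-2003.06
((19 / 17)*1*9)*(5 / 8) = 855 / 136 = 6.29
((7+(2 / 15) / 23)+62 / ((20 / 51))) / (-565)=-113923 / 389850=-0.29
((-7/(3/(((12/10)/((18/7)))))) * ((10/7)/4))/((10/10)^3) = -7/18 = -0.39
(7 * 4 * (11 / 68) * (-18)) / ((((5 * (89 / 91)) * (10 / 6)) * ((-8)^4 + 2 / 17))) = -189189 / 77467825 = -0.00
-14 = -14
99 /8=12.38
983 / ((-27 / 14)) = -13762 / 27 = -509.70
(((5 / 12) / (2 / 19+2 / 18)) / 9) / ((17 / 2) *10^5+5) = 19 / 75480444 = 0.00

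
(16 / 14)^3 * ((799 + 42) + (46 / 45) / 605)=1255.37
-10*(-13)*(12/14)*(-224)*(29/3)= -241280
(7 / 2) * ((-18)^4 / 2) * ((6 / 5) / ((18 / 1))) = 61236 / 5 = 12247.20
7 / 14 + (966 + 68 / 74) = 71589 / 74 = 967.42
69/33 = 23/11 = 2.09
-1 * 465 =-465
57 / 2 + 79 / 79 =59 / 2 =29.50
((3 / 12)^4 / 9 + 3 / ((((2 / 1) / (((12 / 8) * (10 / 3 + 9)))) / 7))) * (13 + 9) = 4923083 / 1152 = 4273.51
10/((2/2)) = 10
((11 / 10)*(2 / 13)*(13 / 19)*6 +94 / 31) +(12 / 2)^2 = 116996 / 2945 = 39.73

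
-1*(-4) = 4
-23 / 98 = -0.23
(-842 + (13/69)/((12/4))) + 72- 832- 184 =-369689/207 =-1785.94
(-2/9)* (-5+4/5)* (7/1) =98/15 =6.53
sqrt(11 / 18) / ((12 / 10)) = 5 * sqrt(22) / 36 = 0.65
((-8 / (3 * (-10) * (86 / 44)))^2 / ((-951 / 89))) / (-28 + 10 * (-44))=172304 / 46289853675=0.00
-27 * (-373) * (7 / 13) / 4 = 70497 / 52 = 1355.71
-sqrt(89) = -9.43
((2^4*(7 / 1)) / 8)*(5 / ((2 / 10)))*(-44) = -15400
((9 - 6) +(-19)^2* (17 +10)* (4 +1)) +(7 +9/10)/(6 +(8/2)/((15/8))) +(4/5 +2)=59464961/1220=48741.77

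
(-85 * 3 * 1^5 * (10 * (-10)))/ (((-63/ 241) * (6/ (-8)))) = 8194000/ 63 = 130063.49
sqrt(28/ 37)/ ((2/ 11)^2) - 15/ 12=-5/ 4 + 121 *sqrt(259)/ 74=25.07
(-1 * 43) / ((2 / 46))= -989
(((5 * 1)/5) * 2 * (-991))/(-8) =991/4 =247.75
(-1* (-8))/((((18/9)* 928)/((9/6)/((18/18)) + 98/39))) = 313/18096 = 0.02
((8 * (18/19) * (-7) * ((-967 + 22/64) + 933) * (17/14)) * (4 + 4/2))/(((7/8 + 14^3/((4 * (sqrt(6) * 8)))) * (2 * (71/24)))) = -71185392/45316957 + 166099248 * sqrt(6)/6473851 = 61.28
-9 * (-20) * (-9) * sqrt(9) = -4860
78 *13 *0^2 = 0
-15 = -15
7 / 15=0.47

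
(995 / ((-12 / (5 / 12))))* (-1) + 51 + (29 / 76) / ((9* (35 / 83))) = 911307 / 10640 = 85.65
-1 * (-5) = 5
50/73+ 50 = 3700/73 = 50.68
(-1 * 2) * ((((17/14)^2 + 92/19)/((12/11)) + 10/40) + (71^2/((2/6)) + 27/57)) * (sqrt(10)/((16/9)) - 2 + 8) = -676107717/3724 - 2028323151 * sqrt(10)/119168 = -235378.36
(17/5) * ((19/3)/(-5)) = -323/75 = -4.31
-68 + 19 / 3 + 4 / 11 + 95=33.70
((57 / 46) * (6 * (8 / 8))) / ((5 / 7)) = 1197 / 115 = 10.41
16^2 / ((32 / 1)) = 8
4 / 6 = 2 / 3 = 0.67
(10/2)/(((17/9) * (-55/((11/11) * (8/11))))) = -0.04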